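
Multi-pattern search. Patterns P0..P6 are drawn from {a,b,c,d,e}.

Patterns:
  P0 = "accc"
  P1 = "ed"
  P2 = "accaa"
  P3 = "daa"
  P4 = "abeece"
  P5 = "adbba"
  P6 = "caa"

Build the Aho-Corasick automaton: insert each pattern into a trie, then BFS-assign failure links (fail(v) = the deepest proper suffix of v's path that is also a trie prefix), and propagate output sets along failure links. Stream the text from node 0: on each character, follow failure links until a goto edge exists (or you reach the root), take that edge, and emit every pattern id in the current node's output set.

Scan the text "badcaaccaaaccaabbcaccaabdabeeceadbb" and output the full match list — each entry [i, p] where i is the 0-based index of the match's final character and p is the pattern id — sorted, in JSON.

Build:
Trie nodes:
  0='ε' goto a→1 c→21 d→9 e→5
  1='a' goto b→12 c→2 d→17
  2='ac' goto c→3
  3='acc' goto a→7 c→4
  4='accc' goto ·  ←P0
  5='e' goto d→6
  6='ed' goto ·  ←P1
  7='acca' goto a→8
  8='accaa' goto ·  ←P2
  9='d' goto a→10
  10='da' goto a→11
  11='daa' goto ·  ←P3
  12='ab' goto e→13
  13='abe' goto e→14
  14='abee' goto c→15
  15='abeec' goto e→16
  16='abeece' goto ·  ←P4
  17='ad' goto b→18
  18='adb' goto b→19
  19='adbb' goto a→20
  20='adbba' goto ·  ←P5
  21='c' goto a→22
  22='ca' goto a→23
  23='caa' goto ·  ←P6

BFS fail/out derivation:
  n1('a'): parent n0 fail=0; on 'a' 0 → fail=0;  out ∅∪∅=∅
  n5('e'): parent n0 fail=0; on 'e' 0 → fail=0;  out ∅∪∅=∅
  n9('d'): parent n0 fail=0; on 'd' 0 → fail=0;  out ∅∪∅=∅
  n21('c'): parent n0 fail=0; on 'c' 0 → fail=0;  out ∅∪∅=∅
  n2('ac'): parent n1 fail=0; on 'c' 0 → fail=21;  out ∅∪∅=∅
  n6('ed'): parent n5 fail=0; on 'd' 0 → fail=9;  out {1}∪∅={1}
  n10('da'): parent n9 fail=0; on 'a' 0 → fail=1;  out ∅∪∅=∅
  n12('ab'): parent n1 fail=0; on 'b' 0 → fail=0;  out ∅∪∅=∅
  n17('ad'): parent n1 fail=0; on 'd' 0 → fail=9;  out ∅∪∅=∅
  n22('ca'): parent n21 fail=0; on 'a' 0 → fail=1;  out ∅∪∅=∅
  n3('acc'): parent n2 fail=21; on 'c' 21→0 → fail=21;  out ∅∪∅=∅
  n11('daa'): parent n10 fail=1; on 'a' 1→0 → fail=1;  out {3}∪∅={3}
  n13('abe'): parent n12 fail=0; on 'e' 0 → fail=5;  out ∅∪∅=∅
  n18('adb'): parent n17 fail=9; on 'b' 9→0 → fail=0;  out ∅∪∅=∅
  n23('caa'): parent n22 fail=1; on 'a' 1→0 → fail=1;  out {6}∪∅={6}
  n4('accc'): parent n3 fail=21; on 'c' 21→0 → fail=21;  out {0}∪∅={0}
  n7('acca'): parent n3 fail=21; on 'a' 21 → fail=22;  out ∅∪∅=∅
  n14('abee'): parent n13 fail=5; on 'e' 5→0 → fail=5;  out ∅∪∅=∅
  n19('adbb'): parent n18 fail=0; on 'b' 0 → fail=0;  out ∅∪∅=∅
  n8('accaa'): parent n7 fail=22; on 'a' 22 → fail=23;  out {2}∪{6}={2,6}
  n15('abeec'): parent n14 fail=5; on 'c' 5→0 → fail=21;  out ∅∪∅=∅
  n20('adbba'): parent n19 fail=0; on 'a' 0 → fail=1;  out {5}∪∅={5}
  n16('abeece'): parent n15 fail=21; on 'e' 21→0 → fail=5;  out {4}∪∅={4}

Scan:
[0] read 'b'  n0⇒n0
[1] read 'a'  n0⇒n1
[2] read 'd'  n1⇒n17
[3] read 'c'  n17⇒n21 (via fail)
[4] read 'a'  n21⇒n22
[5] read 'a'  n22⇒n23  emit P6@[3:5]
[6] read 'c'  n23⇒n2 (via fail)
[7] read 'c'  n2⇒n3
[8] read 'a'  n3⇒n7
[9] read 'a'  n7⇒n8  emit P2@[5:9],P6@[7:9]
[10] read 'a'  n8⇒n1 (via fail)
[11] read 'c'  n1⇒n2
[12] read 'c'  n2⇒n3
[13] read 'a'  n3⇒n7
[14] read 'a'  n7⇒n8  emit P2@[10:14],P6@[12:14]
[15] read 'b'  n8⇒n12 (via fail)
[16] read 'b'  n12⇒n0 (via fail)
[17] read 'c'  n0⇒n21
[18] read 'a'  n21⇒n22
[19] read 'c'  n22⇒n2 (via fail)
[20] read 'c'  n2⇒n3
[21] read 'a'  n3⇒n7
[22] read 'a'  n7⇒n8  emit P2@[18:22],P6@[20:22]
[23] read 'b'  n8⇒n12 (via fail)
[24] read 'd'  n12⇒n9 (via fail)
[25] read 'a'  n9⇒n10
[26] read 'b'  n10⇒n12 (via fail)
[27] read 'e'  n12⇒n13
[28] read 'e'  n13⇒n14
[29] read 'c'  n14⇒n15
[30] read 'e'  n15⇒n16  emit P4@[25:30]
[31] read 'a'  n16⇒n1 (via fail)
[32] read 'd'  n1⇒n17
[33] read 'b'  n17⇒n18
[34] read 'b'  n18⇒n19

All matches (sorted): [[5,6],[9,2],[9,6],[14,2],[14,6],[22,2],[22,6],[30,4]]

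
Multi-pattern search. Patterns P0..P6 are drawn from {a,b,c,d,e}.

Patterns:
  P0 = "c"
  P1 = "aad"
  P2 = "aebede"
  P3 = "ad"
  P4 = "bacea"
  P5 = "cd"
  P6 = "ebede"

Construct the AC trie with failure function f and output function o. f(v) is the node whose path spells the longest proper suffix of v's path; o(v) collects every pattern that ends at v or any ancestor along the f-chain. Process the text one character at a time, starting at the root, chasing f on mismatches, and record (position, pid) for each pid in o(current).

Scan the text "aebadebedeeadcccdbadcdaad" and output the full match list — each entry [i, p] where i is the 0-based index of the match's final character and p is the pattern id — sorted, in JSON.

Construct AC machine:
Trie nodes:
  0='ε' goto a→2 b→11 c→1 e→17
  1='c' goto d→16  [P0 ends]
  2='a' goto a→3 d→10 e→5
  3='aa' goto d→4
  4='aad' goto ·  [P1 ends]
  5='ae' goto b→6
  6='aeb' goto e→7
  7='aebe' goto d→8
  8='aebed' goto e→9
  9='aebede' goto ·  [P2 ends]
  10='ad' goto ·  [P3 ends]
  11='b' goto a→12
  12='ba' goto c→13
  13='bac' goto e→14
  14='bace' goto a→15
  15='bacea' goto ·  [P4 ends]
  16='cd' goto ·  [P5 ends]
  17='e' goto b→18
  18='eb' goto e→19
  19='ebe' goto d→20
  20='ebed' goto e→21
  21='ebede' goto ·  [P6 ends]

Failure links (BFS by depth):
  n1('c'): parent n0 fail=0; on 'c' 0 → fail=0;  out {0}∪∅={0}
  n2('a'): parent n0 fail=0; on 'a' 0 → fail=0;  out ∅∪∅=∅
  n11('b'): parent n0 fail=0; on 'b' 0 → fail=0;  out ∅∪∅=∅
  n17('e'): parent n0 fail=0; on 'e' 0 → fail=0;  out ∅∪∅=∅
  n3('aa'): parent n2 fail=0; on 'a' 0 → fail=2;  out ∅∪∅=∅
  n5('ae'): parent n2 fail=0; on 'e' 0 → fail=17;  out ∅∪∅=∅
  n10('ad'): parent n2 fail=0; on 'd' 0 → fail=0;  out {3}∪∅={3}
  n12('ba'): parent n11 fail=0; on 'a' 0 → fail=2;  out ∅∪∅=∅
  n16('cd'): parent n1 fail=0; on 'd' 0 → fail=0;  out {5}∪∅={5}
  n18('eb'): parent n17 fail=0; on 'b' 0 → fail=11;  out ∅∪∅=∅
  n4('aad'): parent n3 fail=2; on 'd' 2 → fail=10;  out {1}∪{3}={1,3}
  n6('aeb'): parent n5 fail=17; on 'b' 17 → fail=18;  out ∅∪∅=∅
  n13('bac'): parent n12 fail=2; on 'c' 2→0 → fail=1;  out ∅∪{0}={0}
  n19('ebe'): parent n18 fail=11; on 'e' 11→0 → fail=17;  out ∅∪∅=∅
  n7('aebe'): parent n6 fail=18; on 'e' 18 → fail=19;  out ∅∪∅=∅
  n14('bace'): parent n13 fail=1; on 'e' 1→0 → fail=17;  out ∅∪∅=∅
  n20('ebed'): parent n19 fail=17; on 'd' 17→0 → fail=0;  out ∅∪∅=∅
  n8('aebed'): parent n7 fail=19; on 'd' 19 → fail=20;  out ∅∪∅=∅
  n15('bacea'): parent n14 fail=17; on 'a' 17→0 → fail=2;  out {4}∪∅={4}
  n21('ebede'): parent n20 fail=0; on 'e' 0 → fail=17;  out {6}∪∅={6}
  n9('aebede'): parent n8 fail=20; on 'e' 20 → fail=21;  out {2}∪{6}={2,6}

Text stream:
pos 0 'a': at 2
pos 1 'e': at 5
pos 2 'b': at 6
pos 3 'a': at 12 (via fail)
pos 4 'd': at 10 (via fail)  → match P3@[3:4]
pos 5 'e': at 17 (via fail)
pos 6 'b': at 18
pos 7 'e': at 19
pos 8 'd': at 20
pos 9 'e': at 21  → match P6@[5:9]
pos 10 'e': at 17 (via fail)
pos 11 'a': at 2 (via fail)
pos 12 'd': at 10  → match P3@[11:12]
pos 13 'c': at 1 (via fail)  → match P0@[13:13]
pos 14 'c': at 1 (via fail)  → match P0@[14:14]
pos 15 'c': at 1 (via fail)  → match P0@[15:15]
pos 16 'd': at 16  → match P5@[15:16]
pos 17 'b': at 11 (via fail)
pos 18 'a': at 12
pos 19 'd': at 10 (via fail)  → match P3@[18:19]
pos 20 'c': at 1 (via fail)  → match P0@[20:20]
pos 21 'd': at 16  → match P5@[20:21]
pos 22 'a': at 2 (via fail)
pos 23 'a': at 3
pos 24 'd': at 4  → match P1@[22:24],P3@[23:24]

All matches (sorted): [[4,3],[9,6],[12,3],[13,0],[14,0],[15,0],[16,5],[19,3],[20,0],[21,5],[24,1],[24,3]]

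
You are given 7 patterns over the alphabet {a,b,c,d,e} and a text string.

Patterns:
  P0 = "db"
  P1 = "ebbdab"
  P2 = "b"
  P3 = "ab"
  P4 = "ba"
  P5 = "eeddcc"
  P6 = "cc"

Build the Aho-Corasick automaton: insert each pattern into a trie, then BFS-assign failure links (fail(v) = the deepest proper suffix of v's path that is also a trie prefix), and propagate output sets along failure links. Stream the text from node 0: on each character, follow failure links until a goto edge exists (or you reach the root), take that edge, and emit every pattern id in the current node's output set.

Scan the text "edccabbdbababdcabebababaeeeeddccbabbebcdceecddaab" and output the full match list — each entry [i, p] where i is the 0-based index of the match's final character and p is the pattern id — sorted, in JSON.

Construct AC machine:
Trie (insert patterns):
  n0 'ε': a→10 b→9 c→18 d→1 e→3
  n1 'd': b→2
  n2 'db': ·  [P0 ends]
  n3 'e': b→4 e→13
  n4 'eb': b→5
  n5 'ebb': d→6
  n6 'ebbd': a→7
  n7 'ebbda': b→8
  n8 'ebbdab': ·  [P1 ends]
  n9 'b': a→12  [P2 ends]
  n10 'a': b→11
  n11 'ab': ·  [P3 ends]
  n12 'ba': ·  [P4 ends]
  n13 'ee': d→14
  n14 'eed': d→15
  n15 'eedd': c→16
  n16 'eeddc': c→17
  n17 'eeddcc': ·  [P5 ends]
  n18 'c': c→19
  n19 'cc': ·  [P6 ends]

Failure links (BFS by depth):
  fail(1) 'd': from fail(0)=0 chase 'd': 0 ⇒ 0;  out=∅∪out(0)=∅
  fail(3) 'e': from fail(0)=0 chase 'e': 0 ⇒ 0;  out=∅∪out(0)=∅
  fail(9) 'b': from fail(0)=0 chase 'b': 0 ⇒ 0;  out={2}∪out(0)={2}
  fail(10) 'a': from fail(0)=0 chase 'a': 0 ⇒ 0;  out=∅∪out(0)=∅
  fail(18) 'c': from fail(0)=0 chase 'c': 0 ⇒ 0;  out=∅∪out(0)=∅
  fail(2) 'db': from fail(1)=0 chase 'b': 0 ⇒ 9;  out={0}∪out(9)={0,2}
  fail(4) 'eb': from fail(3)=0 chase 'b': 0 ⇒ 9;  out=∅∪out(9)={2}
  fail(11) 'ab': from fail(10)=0 chase 'b': 0 ⇒ 9;  out={3}∪out(9)={2,3}
  fail(12) 'ba': from fail(9)=0 chase 'a': 0 ⇒ 10;  out={4}∪out(10)={4}
  fail(13) 'ee': from fail(3)=0 chase 'e': 0 ⇒ 3;  out=∅∪out(3)=∅
  fail(19) 'cc': from fail(18)=0 chase 'c': 0 ⇒ 18;  out={6}∪out(18)={6}
  fail(5) 'ebb': from fail(4)=9 chase 'b': 9→0 ⇒ 9;  out=∅∪out(9)={2}
  fail(14) 'eed': from fail(13)=3 chase 'd': 3→0 ⇒ 1;  out=∅∪out(1)=∅
  fail(6) 'ebbd': from fail(5)=9 chase 'd': 9→0 ⇒ 1;  out=∅∪out(1)=∅
  fail(15) 'eedd': from fail(14)=1 chase 'd': 1→0 ⇒ 1;  out=∅∪out(1)=∅
  fail(7) 'ebbda': from fail(6)=1 chase 'a': 1→0 ⇒ 10;  out=∅∪out(10)=∅
  fail(16) 'eeddc': from fail(15)=1 chase 'c': 1→0 ⇒ 18;  out=∅∪out(18)=∅
  fail(8) 'ebbdab': from fail(7)=10 chase 'b': 10 ⇒ 11;  out={1}∪out(11)={1,2,3}
  fail(17) 'eeddcc': from fail(16)=18 chase 'c': 18 ⇒ 19;  out={5}∪out(19)={5,6}

Run:
pos 0 'e': at 3
pos 1 'd': at 1 (fail-walked)
pos 2 'c': at 18 (fail-walked)
pos 3 'c': at 19  → match P6@[2:3]
pos 4 'a': at 10 (fail-walked)
pos 5 'b': at 11  → match P2@[5:5],P3@[4:5]
pos 6 'b': at 9 (fail-walked)  → match P2@[6:6]
pos 7 'd': at 1 (fail-walked)
pos 8 'b': at 2  → match P0@[7:8],P2@[8:8]
pos 9 'a': at 12 (fail-walked)  → match P4@[8:9]
pos 10 'b': at 11 (fail-walked)  → match P2@[10:10],P3@[9:10]
pos 11 'a': at 12 (fail-walked)  → match P4@[10:11]
pos 12 'b': at 11 (fail-walked)  → match P2@[12:12],P3@[11:12]
pos 13 'd': at 1 (fail-walked)
pos 14 'c': at 18 (fail-walked)
pos 15 'a': at 10 (fail-walked)
pos 16 'b': at 11  → match P2@[16:16],P3@[15:16]
pos 17 'e': at 3 (fail-walked)
pos 18 'b': at 4  → match P2@[18:18]
pos 19 'a': at 12 (fail-walked)  → match P4@[18:19]
pos 20 'b': at 11 (fail-walked)  → match P2@[20:20],P3@[19:20]
pos 21 'a': at 12 (fail-walked)  → match P4@[20:21]
pos 22 'b': at 11 (fail-walked)  → match P2@[22:22],P3@[21:22]
pos 23 'a': at 12 (fail-walked)  → match P4@[22:23]
pos 24 'e': at 3 (fail-walked)
pos 25 'e': at 13
pos 26 'e': at 13 (fail-walked)
pos 27 'e': at 13 (fail-walked)
pos 28 'd': at 14
pos 29 'd': at 15
pos 30 'c': at 16
pos 31 'c': at 17  → match P5@[26:31],P6@[30:31]
pos 32 'b': at 9 (fail-walked)  → match P2@[32:32]
pos 33 'a': at 12  → match P4@[32:33]
pos 34 'b': at 11 (fail-walked)  → match P2@[34:34],P3@[33:34]
pos 35 'b': at 9 (fail-walked)  → match P2@[35:35]
pos 36 'e': at 3 (fail-walked)
pos 37 'b': at 4  → match P2@[37:37]
pos 38 'c': at 18 (fail-walked)
pos 39 'd': at 1 (fail-walked)
pos 40 'c': at 18 (fail-walked)
pos 41 'e': at 3 (fail-walked)
pos 42 'e': at 13
pos 43 'c': at 18 (fail-walked)
pos 44 'd': at 1 (fail-walked)
pos 45 'd': at 1 (fail-walked)
pos 46 'a': at 10 (fail-walked)
pos 47 'a': at 10 (fail-walked)
pos 48 'b': at 11  → match P2@[48:48],P3@[47:48]

Result: [[3,6],[5,2],[5,3],[6,2],[8,0],[8,2],[9,4],[10,2],[10,3],[11,4],[12,2],[12,3],[16,2],[16,3],[18,2],[19,4],[20,2],[20,3],[21,4],[22,2],[22,3],[23,4],[31,5],[31,6],[32,2],[33,4],[34,2],[34,3],[35,2],[37,2],[48,2],[48,3]]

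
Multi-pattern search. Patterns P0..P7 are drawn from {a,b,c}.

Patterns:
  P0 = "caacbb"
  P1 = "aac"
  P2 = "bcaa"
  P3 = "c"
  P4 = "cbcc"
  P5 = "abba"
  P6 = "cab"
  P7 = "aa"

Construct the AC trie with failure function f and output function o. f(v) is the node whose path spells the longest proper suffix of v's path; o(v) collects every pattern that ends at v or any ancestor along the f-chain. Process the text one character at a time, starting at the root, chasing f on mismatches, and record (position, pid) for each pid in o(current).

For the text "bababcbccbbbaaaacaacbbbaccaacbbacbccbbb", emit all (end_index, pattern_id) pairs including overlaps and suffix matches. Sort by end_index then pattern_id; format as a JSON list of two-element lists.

Build:
Trie (insert patterns):
  0='ε' goto a→7 b→10 c→1
  1='c' goto a→2 b→14  [P3 ends]
  2='ca' goto a→3 b→20
  3='caa' goto c→4
  4='caac' goto b→5
  5='caacb' goto b→6
  6='caacbb' goto ·  [P0 ends]
  7='a' goto a→8 b→17
  8='aa' goto c→9  [P7 ends]
  9='aac' goto ·  [P1 ends]
  10='b' goto c→11
  11='bc' goto a→12
  12='bca' goto a→13
  13='bcaa' goto ·  [P2 ends]
  14='cb' goto c→15
  15='cbc' goto c→16
  16='cbcc' goto ·  [P4 ends]
  17='ab' goto b→18
  18='abb' goto a→19
  19='abba' goto ·  [P5 ends]
  20='cab' goto ·  [P6 ends]

BFS fail/out derivation:
  n1('c'): parent n0 fail=0; on 'c' 0 → fail=0;  out {3}∪∅={3}
  n7('a'): parent n0 fail=0; on 'a' 0 → fail=0;  out ∅∪∅=∅
  n10('b'): parent n0 fail=0; on 'b' 0 → fail=0;  out ∅∪∅=∅
  n2('ca'): parent n1 fail=0; on 'a' 0 → fail=7;  out ∅∪∅=∅
  n8('aa'): parent n7 fail=0; on 'a' 0 → fail=7;  out {7}∪∅={7}
  n11('bc'): parent n10 fail=0; on 'c' 0 → fail=1;  out ∅∪{3}={3}
  n14('cb'): parent n1 fail=0; on 'b' 0 → fail=10;  out ∅∪∅=∅
  n17('ab'): parent n7 fail=0; on 'b' 0 → fail=10;  out ∅∪∅=∅
  n3('caa'): parent n2 fail=7; on 'a' 7 → fail=8;  out ∅∪{7}={7}
  n9('aac'): parent n8 fail=7; on 'c' 7→0 → fail=1;  out {1}∪{3}={1,3}
  n12('bca'): parent n11 fail=1; on 'a' 1 → fail=2;  out ∅∪∅=∅
  n15('cbc'): parent n14 fail=10; on 'c' 10 → fail=11;  out ∅∪{3}={3}
  n18('abb'): parent n17 fail=10; on 'b' 10→0 → fail=10;  out ∅∪∅=∅
  n20('cab'): parent n2 fail=7; on 'b' 7 → fail=17;  out {6}∪∅={6}
  n4('caac'): parent n3 fail=8; on 'c' 8 → fail=9;  out ∅∪{1,3}={1,3}
  n13('bcaa'): parent n12 fail=2; on 'a' 2 → fail=3;  out {2}∪{7}={2,7}
  n16('cbcc'): parent n15 fail=11; on 'c' 11→1→0 → fail=1;  out {4}∪{3}={3,4}
  n19('abba'): parent n18 fail=10; on 'a' 10→0 → fail=7;  out {5}∪∅={5}
  n5('caacb'): parent n4 fail=9; on 'b' 9→1 → fail=14;  out ∅∪∅=∅
  n6('caacbb'): parent n5 fail=14; on 'b' 14→10→0 → fail=10;  out {0}∪∅={0}

Run:
[0] read 'b'  n0⇒n10
[1] read 'a'  n10⇒n7 (via fail)
[2] read 'b'  n7⇒n17
[3] read 'a'  n17⇒n7 (via fail)
[4] read 'b'  n7⇒n17
[5] read 'c'  n17⇒n11 (via fail)  → match P3@[5:5]
[6] read 'b'  n11⇒n14 (via fail)
[7] read 'c'  n14⇒n15  → match P3@[7:7]
[8] read 'c'  n15⇒n16  → match P3@[8:8],P4@[5:8]
[9] read 'b'  n16⇒n14 (via fail)
[10] read 'b'  n14⇒n10 (via fail)
[11] read 'b'  n10⇒n10 (via fail)
[12] read 'a'  n10⇒n7 (via fail)
[13] read 'a'  n7⇒n8  → match P7@[12:13]
[14] read 'a'  n8⇒n8 (via fail)  → match P7@[13:14]
[15] read 'a'  n8⇒n8 (via fail)  → match P7@[14:15]
[16] read 'c'  n8⇒n9  → match P1@[14:16],P3@[16:16]
[17] read 'a'  n9⇒n2 (via fail)
[18] read 'a'  n2⇒n3  → match P7@[17:18]
[19] read 'c'  n3⇒n4  → match P1@[17:19],P3@[19:19]
[20] read 'b'  n4⇒n5
[21] read 'b'  n5⇒n6  → match P0@[16:21]
[22] read 'b'  n6⇒n10 (via fail)
[23] read 'a'  n10⇒n7 (via fail)
[24] read 'c'  n7⇒n1 (via fail)  → match P3@[24:24]
[25] read 'c'  n1⇒n1 (via fail)  → match P3@[25:25]
[26] read 'a'  n1⇒n2
[27] read 'a'  n2⇒n3  → match P7@[26:27]
[28] read 'c'  n3⇒n4  → match P1@[26:28],P3@[28:28]
[29] read 'b'  n4⇒n5
[30] read 'b'  n5⇒n6  → match P0@[25:30]
[31] read 'a'  n6⇒n7 (via fail)
[32] read 'c'  n7⇒n1 (via fail)  → match P3@[32:32]
[33] read 'b'  n1⇒n14
[34] read 'c'  n14⇒n15  → match P3@[34:34]
[35] read 'c'  n15⇒n16  → match P3@[35:35],P4@[32:35]
[36] read 'b'  n16⇒n14 (via fail)
[37] read 'b'  n14⇒n10 (via fail)
[38] read 'b'  n10⇒n10 (via fail)

Matches: [[5,3],[7,3],[8,3],[8,4],[13,7],[14,7],[15,7],[16,1],[16,3],[18,7],[19,1],[19,3],[21,0],[24,3],[25,3],[27,7],[28,1],[28,3],[30,0],[32,3],[34,3],[35,3],[35,4]]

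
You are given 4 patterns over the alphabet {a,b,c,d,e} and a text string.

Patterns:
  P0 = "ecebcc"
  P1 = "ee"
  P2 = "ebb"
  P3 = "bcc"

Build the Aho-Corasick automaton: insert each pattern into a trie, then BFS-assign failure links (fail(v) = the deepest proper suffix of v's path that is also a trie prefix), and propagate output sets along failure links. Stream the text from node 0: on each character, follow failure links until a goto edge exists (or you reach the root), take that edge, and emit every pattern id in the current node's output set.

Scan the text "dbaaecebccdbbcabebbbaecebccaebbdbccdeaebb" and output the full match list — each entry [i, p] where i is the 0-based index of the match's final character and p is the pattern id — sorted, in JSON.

Construct AC machine:
Trie (insert patterns):
  n0 'ε': b→10 e→1
  n1 'e': b→8 c→2 e→7
  n2 'ec': e→3
  n3 'ece': b→4
  n4 'eceb': c→5
  n5 'ecebc': c→6
  n6 'ecebcc': ·  ←P0
  n7 'ee': ·  ←P1
  n8 'eb': b→9
  n9 'ebb': ·  ←P2
  n10 'b': c→11
  n11 'bc': c→12
  n12 'bcc': ·  ←P3

Failure links (BFS by depth):
  n1('e'): parent n0 fail=0; on 'e' 0 → fail=0;  out ∅∪∅=∅
  n10('b'): parent n0 fail=0; on 'b' 0 → fail=0;  out ∅∪∅=∅
  n2('ec'): parent n1 fail=0; on 'c' 0 → fail=0;  out ∅∪∅=∅
  n7('ee'): parent n1 fail=0; on 'e' 0 → fail=1;  out {1}∪∅={1}
  n8('eb'): parent n1 fail=0; on 'b' 0 → fail=10;  out ∅∪∅=∅
  n11('bc'): parent n10 fail=0; on 'c' 0 → fail=0;  out ∅∪∅=∅
  n3('ece'): parent n2 fail=0; on 'e' 0 → fail=1;  out ∅∪∅=∅
  n9('ebb'): parent n8 fail=10; on 'b' 10→0 → fail=10;  out {2}∪∅={2}
  n12('bcc'): parent n11 fail=0; on 'c' 0 → fail=0;  out {3}∪∅={3}
  n4('eceb'): parent n3 fail=1; on 'b' 1 → fail=8;  out ∅∪∅=∅
  n5('ecebc'): parent n4 fail=8; on 'c' 8→10 → fail=11;  out ∅∪∅=∅
  n6('ecebcc'): parent n5 fail=11; on 'c' 11 → fail=12;  out {0}∪{3}={0,3}

Text stream:
pos 0 'd': at 0
pos 1 'b': at 10
pos 2 'a': at 0 (via fail)
pos 3 'a': at 0
pos 4 'e': at 1
pos 5 'c': at 2
pos 6 'e': at 3
pos 7 'b': at 4
pos 8 'c': at 5
pos 9 'c': at 6  ** P0@[4:9],P3@[7:9]
pos 10 'd': at 0 (via fail)
pos 11 'b': at 10
pos 12 'b': at 10 (via fail)
pos 13 'c': at 11
pos 14 'a': at 0 (via fail)
pos 15 'b': at 10
pos 16 'e': at 1 (via fail)
pos 17 'b': at 8
pos 18 'b': at 9  ** P2@[16:18]
pos 19 'b': at 10 (via fail)
pos 20 'a': at 0 (via fail)
pos 21 'e': at 1
pos 22 'c': at 2
pos 23 'e': at 3
pos 24 'b': at 4
pos 25 'c': at 5
pos 26 'c': at 6  ** P0@[21:26],P3@[24:26]
pos 27 'a': at 0 (via fail)
pos 28 'e': at 1
pos 29 'b': at 8
pos 30 'b': at 9  ** P2@[28:30]
pos 31 'd': at 0 (via fail)
pos 32 'b': at 10
pos 33 'c': at 11
pos 34 'c': at 12  ** P3@[32:34]
pos 35 'd': at 0 (via fail)
pos 36 'e': at 1
pos 37 'a': at 0 (via fail)
pos 38 'e': at 1
pos 39 'b': at 8
pos 40 'b': at 9  ** P2@[38:40]

All matches (sorted): [[9,0],[9,3],[18,2],[26,0],[26,3],[30,2],[34,3],[40,2]]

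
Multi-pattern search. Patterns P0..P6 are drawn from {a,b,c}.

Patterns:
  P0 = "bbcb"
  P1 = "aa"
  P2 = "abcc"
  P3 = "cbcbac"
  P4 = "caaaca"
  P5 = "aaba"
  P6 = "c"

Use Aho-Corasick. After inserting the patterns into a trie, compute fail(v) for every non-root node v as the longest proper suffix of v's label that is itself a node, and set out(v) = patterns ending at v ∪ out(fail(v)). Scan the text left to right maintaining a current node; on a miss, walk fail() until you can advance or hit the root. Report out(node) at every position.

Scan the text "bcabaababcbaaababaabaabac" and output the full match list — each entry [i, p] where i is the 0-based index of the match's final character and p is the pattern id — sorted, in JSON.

Construct AC machine:
Trie nodes:
  0='ε' goto a→5 b→1 c→10
  1='b' goto b→2
  2='bb' goto c→3
  3='bbc' goto b→4
  4='bbcb' goto ·  ←P0
  5='a' goto a→6 b→7
  6='aa' goto b→21  ←P1
  7='ab' goto c→8
  8='abc' goto c→9
  9='abcc' goto ·  ←P2
  10='c' goto a→16 b→11  ←P6
  11='cb' goto c→12
  12='cbc' goto b→13
  13='cbcb' goto a→14
  14='cbcba' goto c→15
  15='cbcbac' goto ·  ←P3
  16='ca' goto a→17
  17='caa' goto a→18
  18='caaa' goto c→19
  19='caaac' goto a→20
  20='caaaca' goto ·  ←P4
  21='aab' goto a→22
  22='aaba' goto ·  ←P5

BFS fail/out derivation:
  fail(1) 'b': from fail(0)=0 chase 'b': 0 ⇒ 0;  out=∅∪out(0)=∅
  fail(5) 'a': from fail(0)=0 chase 'a': 0 ⇒ 0;  out=∅∪out(0)=∅
  fail(10) 'c': from fail(0)=0 chase 'c': 0 ⇒ 0;  out={6}∪out(0)={6}
  fail(2) 'bb': from fail(1)=0 chase 'b': 0 ⇒ 1;  out=∅∪out(1)=∅
  fail(6) 'aa': from fail(5)=0 chase 'a': 0 ⇒ 5;  out={1}∪out(5)={1}
  fail(7) 'ab': from fail(5)=0 chase 'b': 0 ⇒ 1;  out=∅∪out(1)=∅
  fail(11) 'cb': from fail(10)=0 chase 'b': 0 ⇒ 1;  out=∅∪out(1)=∅
  fail(16) 'ca': from fail(10)=0 chase 'a': 0 ⇒ 5;  out=∅∪out(5)=∅
  fail(3) 'bbc': from fail(2)=1 chase 'c': 1→0 ⇒ 10;  out=∅∪out(10)={6}
  fail(8) 'abc': from fail(7)=1 chase 'c': 1→0 ⇒ 10;  out=∅∪out(10)={6}
  fail(12) 'cbc': from fail(11)=1 chase 'c': 1→0 ⇒ 10;  out=∅∪out(10)={6}
  fail(17) 'caa': from fail(16)=5 chase 'a': 5 ⇒ 6;  out=∅∪out(6)={1}
  fail(21) 'aab': from fail(6)=5 chase 'b': 5 ⇒ 7;  out=∅∪out(7)=∅
  fail(4) 'bbcb': from fail(3)=10 chase 'b': 10 ⇒ 11;  out={0}∪out(11)={0}
  fail(9) 'abcc': from fail(8)=10 chase 'c': 10→0 ⇒ 10;  out={2}∪out(10)={2,6}
  fail(13) 'cbcb': from fail(12)=10 chase 'b': 10 ⇒ 11;  out=∅∪out(11)=∅
  fail(18) 'caaa': from fail(17)=6 chase 'a': 6→5 ⇒ 6;  out=∅∪out(6)={1}
  fail(22) 'aaba': from fail(21)=7 chase 'a': 7→1→0 ⇒ 5;  out={5}∪out(5)={5}
  fail(14) 'cbcba': from fail(13)=11 chase 'a': 11→1→0 ⇒ 5;  out=∅∪out(5)=∅
  fail(19) 'caaac': from fail(18)=6 chase 'c': 6→5→0 ⇒ 10;  out=∅∪out(10)={6}
  fail(15) 'cbcbac': from fail(14)=5 chase 'c': 5→0 ⇒ 10;  out={3}∪out(10)={3,6}
  fail(20) 'caaaca': from fail(19)=10 chase 'a': 10 ⇒ 16;  out={4}∪out(16)={4}

Text stream:
[0] read 'b'  n0⇒n1
[1] read 'c'  n1⇒n10 (fail-walked)  ** P6@[1:1]
[2] read 'a'  n10⇒n16
[3] read 'b'  n16⇒n7 (fail-walked)
[4] read 'a'  n7⇒n5 (fail-walked)
[5] read 'a'  n5⇒n6  ** P1@[4:5]
[6] read 'b'  n6⇒n21
[7] read 'a'  n21⇒n22  ** P5@[4:7]
[8] read 'b'  n22⇒n7 (fail-walked)
[9] read 'c'  n7⇒n8  ** P6@[9:9]
[10] read 'b'  n8⇒n11 (fail-walked)
[11] read 'a'  n11⇒n5 (fail-walked)
[12] read 'a'  n5⇒n6  ** P1@[11:12]
[13] read 'a'  n6⇒n6 (fail-walked)  ** P1@[12:13]
[14] read 'b'  n6⇒n21
[15] read 'a'  n21⇒n22  ** P5@[12:15]
[16] read 'b'  n22⇒n7 (fail-walked)
[17] read 'a'  n7⇒n5 (fail-walked)
[18] read 'a'  n5⇒n6  ** P1@[17:18]
[19] read 'b'  n6⇒n21
[20] read 'a'  n21⇒n22  ** P5@[17:20]
[21] read 'a'  n22⇒n6 (fail-walked)  ** P1@[20:21]
[22] read 'b'  n6⇒n21
[23] read 'a'  n21⇒n22  ** P5@[20:23]
[24] read 'c'  n22⇒n10 (fail-walked)  ** P6@[24:24]

Matches: [[1,6],[5,1],[7,5],[9,6],[12,1],[13,1],[15,5],[18,1],[20,5],[21,1],[23,5],[24,6]]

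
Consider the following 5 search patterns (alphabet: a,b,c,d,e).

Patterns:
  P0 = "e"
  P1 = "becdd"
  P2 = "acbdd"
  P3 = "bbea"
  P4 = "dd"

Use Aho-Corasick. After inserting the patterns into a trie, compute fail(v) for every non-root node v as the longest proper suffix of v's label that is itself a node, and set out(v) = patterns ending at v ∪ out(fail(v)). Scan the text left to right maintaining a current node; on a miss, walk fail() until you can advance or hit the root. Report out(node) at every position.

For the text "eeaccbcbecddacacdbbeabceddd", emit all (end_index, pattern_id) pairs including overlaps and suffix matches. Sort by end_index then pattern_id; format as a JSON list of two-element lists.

Build:
Trie nodes:
  n0 'ε': a→7 b→2 d→15 e→1
  n1 'e': ·  ←P0
  n2 'b': b→12 e→3
  n3 'be': c→4
  n4 'bec': d→5
  n5 'becd': d→6
  n6 'becdd': ·  ←P1
  n7 'a': c→8
  n8 'ac': b→9
  n9 'acb': d→10
  n10 'acbd': d→11
  n11 'acbdd': ·  ←P2
  n12 'bb': e→13
  n13 'bbe': a→14
  n14 'bbea': ·  ←P3
  n15 'd': d→16
  n16 'dd': ·  ←P4

BFS fail/out derivation:
  n1('e'): parent n0 fail=0; on 'e' 0 → fail=0;  out {0}∪∅={0}
  n2('b'): parent n0 fail=0; on 'b' 0 → fail=0;  out ∅∪∅=∅
  n7('a'): parent n0 fail=0; on 'a' 0 → fail=0;  out ∅∪∅=∅
  n15('d'): parent n0 fail=0; on 'd' 0 → fail=0;  out ∅∪∅=∅
  n3('be'): parent n2 fail=0; on 'e' 0 → fail=1;  out ∅∪{0}={0}
  n8('ac'): parent n7 fail=0; on 'c' 0 → fail=0;  out ∅∪∅=∅
  n12('bb'): parent n2 fail=0; on 'b' 0 → fail=2;  out ∅∪∅=∅
  n16('dd'): parent n15 fail=0; on 'd' 0 → fail=15;  out {4}∪∅={4}
  n4('bec'): parent n3 fail=1; on 'c' 1→0 → fail=0;  out ∅∪∅=∅
  n9('acb'): parent n8 fail=0; on 'b' 0 → fail=2;  out ∅∪∅=∅
  n13('bbe'): parent n12 fail=2; on 'e' 2 → fail=3;  out ∅∪{0}={0}
  n5('becd'): parent n4 fail=0; on 'd' 0 → fail=15;  out ∅∪∅=∅
  n10('acbd'): parent n9 fail=2; on 'd' 2→0 → fail=15;  out ∅∪∅=∅
  n14('bbea'): parent n13 fail=3; on 'a' 3→1→0 → fail=7;  out {3}∪∅={3}
  n6('becdd'): parent n5 fail=15; on 'd' 15 → fail=16;  out {1}∪{4}={1,4}
  n11('acbdd'): parent n10 fail=15; on 'd' 15 → fail=16;  out {2}∪{4}={2,4}

Run:
i=0 'e': node 0→1  emit P0@[0:0]
i=1 'e': node 1→1 (fail-walked)  emit P0@[1:1]
i=2 'a': node 1→7 (fail-walked)
i=3 'c': node 7→8
i=4 'c': node 8→0 (fail-walked)
i=5 'b': node 0→2
i=6 'c': node 2→0 (fail-walked)
i=7 'b': node 0→2
i=8 'e': node 2→3  emit P0@[8:8]
i=9 'c': node 3→4
i=10 'd': node 4→5
i=11 'd': node 5→6  emit P1@[7:11],P4@[10:11]
i=12 'a': node 6→7 (fail-walked)
i=13 'c': node 7→8
i=14 'a': node 8→7 (fail-walked)
i=15 'c': node 7→8
i=16 'd': node 8→15 (fail-walked)
i=17 'b': node 15→2 (fail-walked)
i=18 'b': node 2→12
i=19 'e': node 12→13  emit P0@[19:19]
i=20 'a': node 13→14  emit P3@[17:20]
i=21 'b': node 14→2 (fail-walked)
i=22 'c': node 2→0 (fail-walked)
i=23 'e': node 0→1  emit P0@[23:23]
i=24 'd': node 1→15 (fail-walked)
i=25 'd': node 15→16  emit P4@[24:25]
i=26 'd': node 16→16 (fail-walked)  emit P4@[25:26]

All matches (sorted): [[0,0],[1,0],[8,0],[11,1],[11,4],[19,0],[20,3],[23,0],[25,4],[26,4]]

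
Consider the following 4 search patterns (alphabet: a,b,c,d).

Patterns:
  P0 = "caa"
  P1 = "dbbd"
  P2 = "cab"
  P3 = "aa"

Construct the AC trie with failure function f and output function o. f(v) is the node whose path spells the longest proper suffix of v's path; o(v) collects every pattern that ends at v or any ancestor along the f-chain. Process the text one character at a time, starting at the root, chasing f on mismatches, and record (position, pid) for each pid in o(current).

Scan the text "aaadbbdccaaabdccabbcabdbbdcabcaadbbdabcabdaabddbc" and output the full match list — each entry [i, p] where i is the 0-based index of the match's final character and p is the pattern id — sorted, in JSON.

Build:
Trie (insert patterns):
  0='ε' goto a→9 c→1 d→4
  1='c' goto a→2
  2='ca' goto a→3 b→8
  3='caa' goto ·  [P0 ends]
  4='d' goto b→5
  5='db' goto b→6
  6='dbb' goto d→7
  7='dbbd' goto ·  [P1 ends]
  8='cab' goto ·  [P2 ends]
  9='a' goto a→10
  10='aa' goto ·  [P3 ends]

Failure links (BFS by depth):
  n1('c'): parent n0 fail=0; on 'c' 0 → fail=0;  out ∅∪∅=∅
  n4('d'): parent n0 fail=0; on 'd' 0 → fail=0;  out ∅∪∅=∅
  n9('a'): parent n0 fail=0; on 'a' 0 → fail=0;  out ∅∪∅=∅
  n2('ca'): parent n1 fail=0; on 'a' 0 → fail=9;  out ∅∪∅=∅
  n5('db'): parent n4 fail=0; on 'b' 0 → fail=0;  out ∅∪∅=∅
  n10('aa'): parent n9 fail=0; on 'a' 0 → fail=9;  out {3}∪∅={3}
  n3('caa'): parent n2 fail=9; on 'a' 9 → fail=10;  out {0}∪{3}={0,3}
  n6('dbb'): parent n5 fail=0; on 'b' 0 → fail=0;  out ∅∪∅=∅
  n8('cab'): parent n2 fail=9; on 'b' 9→0 → fail=0;  out {2}∪∅={2}
  n7('dbbd'): parent n6 fail=0; on 'd' 0 → fail=4;  out {1}∪∅={1}

Run:
i=0 'a': node 0→9
i=1 'a': node 9→10  → match P3@[0:1]
i=2 'a': node 10→10 ·f  → match P3@[1:2]
i=3 'd': node 10→4 ·f
i=4 'b': node 4→5
i=5 'b': node 5→6
i=6 'd': node 6→7  → match P1@[3:6]
i=7 'c': node 7→1 ·f
i=8 'c': node 1→1 ·f
i=9 'a': node 1→2
i=10 'a': node 2→3  → match P0@[8:10],P3@[9:10]
i=11 'a': node 3→10 ·f  → match P3@[10:11]
i=12 'b': node 10→0 ·f
i=13 'd': node 0→4
i=14 'c': node 4→1 ·f
i=15 'c': node 1→1 ·f
i=16 'a': node 1→2
i=17 'b': node 2→8  → match P2@[15:17]
i=18 'b': node 8→0 ·f
i=19 'c': node 0→1
i=20 'a': node 1→2
i=21 'b': node 2→8  → match P2@[19:21]
i=22 'd': node 8→4 ·f
i=23 'b': node 4→5
i=24 'b': node 5→6
i=25 'd': node 6→7  → match P1@[22:25]
i=26 'c': node 7→1 ·f
i=27 'a': node 1→2
i=28 'b': node 2→8  → match P2@[26:28]
i=29 'c': node 8→1 ·f
i=30 'a': node 1→2
i=31 'a': node 2→3  → match P0@[29:31],P3@[30:31]
i=32 'd': node 3→4 ·f
i=33 'b': node 4→5
i=34 'b': node 5→6
i=35 'd': node 6→7  → match P1@[32:35]
i=36 'a': node 7→9 ·f
i=37 'b': node 9→0 ·f
i=38 'c': node 0→1
i=39 'a': node 1→2
i=40 'b': node 2→8  → match P2@[38:40]
i=41 'd': node 8→4 ·f
i=42 'a': node 4→9 ·f
i=43 'a': node 9→10  → match P3@[42:43]
i=44 'b': node 10→0 ·f
i=45 'd': node 0→4
i=46 'd': node 4→4 ·f
i=47 'b': node 4→5
i=48 'c': node 5→1 ·f

Matches: [[1,3],[2,3],[6,1],[10,0],[10,3],[11,3],[17,2],[21,2],[25,1],[28,2],[31,0],[31,3],[35,1],[40,2],[43,3]]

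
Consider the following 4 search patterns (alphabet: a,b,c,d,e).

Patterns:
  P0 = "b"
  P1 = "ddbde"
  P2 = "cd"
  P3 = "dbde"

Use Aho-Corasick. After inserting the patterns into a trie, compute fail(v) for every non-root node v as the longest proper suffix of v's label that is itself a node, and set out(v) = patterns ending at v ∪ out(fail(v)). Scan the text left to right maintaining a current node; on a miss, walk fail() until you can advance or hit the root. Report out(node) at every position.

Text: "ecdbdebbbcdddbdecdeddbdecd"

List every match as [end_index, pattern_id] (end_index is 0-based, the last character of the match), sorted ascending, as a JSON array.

Build automaton:
Trie (insert patterns):
  0='ε' goto b→1 c→7 d→2
  1='b' goto ·  [P0 ends]
  2='d' goto b→9 d→3
  3='dd' goto b→4
  4='ddb' goto d→5
  5='ddbd' goto e→6
  6='ddbde' goto ·  [P1 ends]
  7='c' goto d→8
  8='cd' goto ·  [P2 ends]
  9='db' goto d→10
  10='dbd' goto e→11
  11='dbde' goto ·  [P3 ends]

Failure links (BFS by depth):
  n1('b'): parent n0 fail=0; on 'b' 0 → fail=0;  out {0}∪∅={0}
  n2('d'): parent n0 fail=0; on 'd' 0 → fail=0;  out ∅∪∅=∅
  n7('c'): parent n0 fail=0; on 'c' 0 → fail=0;  out ∅∪∅=∅
  n3('dd'): parent n2 fail=0; on 'd' 0 → fail=2;  out ∅∪∅=∅
  n8('cd'): parent n7 fail=0; on 'd' 0 → fail=2;  out {2}∪∅={2}
  n9('db'): parent n2 fail=0; on 'b' 0 → fail=1;  out ∅∪{0}={0}
  n4('ddb'): parent n3 fail=2; on 'b' 2 → fail=9;  out ∅∪{0}={0}
  n10('dbd'): parent n9 fail=1; on 'd' 1→0 → fail=2;  out ∅∪∅=∅
  n5('ddbd'): parent n4 fail=9; on 'd' 9 → fail=10;  out ∅∪∅=∅
  n11('dbde'): parent n10 fail=2; on 'e' 2→0 → fail=0;  out {3}∪∅={3}
  n6('ddbde'): parent n5 fail=10; on 'e' 10 → fail=11;  out {1}∪{3}={1,3}

Run:
pos 0 'e': at 0
pos 1 'c': at 7
pos 2 'd': at 8  ** P2@[1:2]
pos 3 'b': at 9 ·f  ** P0@[3:3]
pos 4 'd': at 10
pos 5 'e': at 11  ** P3@[2:5]
pos 6 'b': at 1 ·f  ** P0@[6:6]
pos 7 'b': at 1 ·f  ** P0@[7:7]
pos 8 'b': at 1 ·f  ** P0@[8:8]
pos 9 'c': at 7 ·f
pos 10 'd': at 8  ** P2@[9:10]
pos 11 'd': at 3 ·f
pos 12 'd': at 3 ·f
pos 13 'b': at 4  ** P0@[13:13]
pos 14 'd': at 5
pos 15 'e': at 6  ** P1@[11:15],P3@[12:15]
pos 16 'c': at 7 ·f
pos 17 'd': at 8  ** P2@[16:17]
pos 18 'e': at 0 ·f
pos 19 'd': at 2
pos 20 'd': at 3
pos 21 'b': at 4  ** P0@[21:21]
pos 22 'd': at 5
pos 23 'e': at 6  ** P1@[19:23],P3@[20:23]
pos 24 'c': at 7 ·f
pos 25 'd': at 8  ** P2@[24:25]

All matches (sorted): [[2,2],[3,0],[5,3],[6,0],[7,0],[8,0],[10,2],[13,0],[15,1],[15,3],[17,2],[21,0],[23,1],[23,3],[25,2]]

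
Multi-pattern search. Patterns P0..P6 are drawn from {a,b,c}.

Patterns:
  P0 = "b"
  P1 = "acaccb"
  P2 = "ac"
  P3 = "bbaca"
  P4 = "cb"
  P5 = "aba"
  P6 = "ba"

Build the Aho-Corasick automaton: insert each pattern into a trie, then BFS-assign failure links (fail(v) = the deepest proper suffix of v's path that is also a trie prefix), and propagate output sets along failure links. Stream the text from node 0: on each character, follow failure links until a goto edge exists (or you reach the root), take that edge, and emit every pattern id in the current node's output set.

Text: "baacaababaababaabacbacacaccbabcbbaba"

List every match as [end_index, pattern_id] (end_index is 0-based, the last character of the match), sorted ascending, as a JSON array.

Build:
Trie nodes:
  0='ε' goto a→2 b→1 c→12
  1='b' goto a→16 b→8  [P0 ends]
  2='a' goto b→14 c→3
  3='ac' goto a→4  [P2 ends]
  4='aca' goto c→5
  5='acac' goto c→6
  6='acacc' goto b→7
  7='acaccb' goto ·  [P1 ends]
  8='bb' goto a→9
  9='bba' goto c→10
  10='bbac' goto a→11
  11='bbaca' goto ·  [P3 ends]
  12='c' goto b→13
  13='cb' goto ·  [P4 ends]
  14='ab' goto a→15
  15='aba' goto ·  [P5 ends]
  16='ba' goto ·  [P6 ends]

BFS fail/out derivation:
  fail(1) 'b': from fail(0)=0 chase 'b': 0 ⇒ 0;  out={0}∪out(0)={0}
  fail(2) 'a': from fail(0)=0 chase 'a': 0 ⇒ 0;  out=∅∪out(0)=∅
  fail(12) 'c': from fail(0)=0 chase 'c': 0 ⇒ 0;  out=∅∪out(0)=∅
  fail(3) 'ac': from fail(2)=0 chase 'c': 0 ⇒ 12;  out={2}∪out(12)={2}
  fail(8) 'bb': from fail(1)=0 chase 'b': 0 ⇒ 1;  out=∅∪out(1)={0}
  fail(13) 'cb': from fail(12)=0 chase 'b': 0 ⇒ 1;  out={4}∪out(1)={0,4}
  fail(14) 'ab': from fail(2)=0 chase 'b': 0 ⇒ 1;  out=∅∪out(1)={0}
  fail(16) 'ba': from fail(1)=0 chase 'a': 0 ⇒ 2;  out={6}∪out(2)={6}
  fail(4) 'aca': from fail(3)=12 chase 'a': 12→0 ⇒ 2;  out=∅∪out(2)=∅
  fail(9) 'bba': from fail(8)=1 chase 'a': 1 ⇒ 16;  out=∅∪out(16)={6}
  fail(15) 'aba': from fail(14)=1 chase 'a': 1 ⇒ 16;  out={5}∪out(16)={5,6}
  fail(5) 'acac': from fail(4)=2 chase 'c': 2 ⇒ 3;  out=∅∪out(3)={2}
  fail(10) 'bbac': from fail(9)=16 chase 'c': 16→2 ⇒ 3;  out=∅∪out(3)={2}
  fail(6) 'acacc': from fail(5)=3 chase 'c': 3→12→0 ⇒ 12;  out=∅∪out(12)=∅
  fail(11) 'bbaca': from fail(10)=3 chase 'a': 3 ⇒ 4;  out={3}∪out(4)={3}
  fail(7) 'acaccb': from fail(6)=12 chase 'b': 12 ⇒ 13;  out={1}∪out(13)={0,1,4}

Scan:
pos 0 'b': at 1  emit P0@[0:0]
pos 1 'a': at 16  emit P6@[0:1]
pos 2 'a': at 2 ·f
pos 3 'c': at 3  emit P2@[2:3]
pos 4 'a': at 4
pos 5 'a': at 2 ·f
pos 6 'b': at 14  emit P0@[6:6]
pos 7 'a': at 15  emit P5@[5:7],P6@[6:7]
pos 8 'b': at 14 ·f  emit P0@[8:8]
pos 9 'a': at 15  emit P5@[7:9],P6@[8:9]
pos 10 'a': at 2 ·f
pos 11 'b': at 14  emit P0@[11:11]
pos 12 'a': at 15  emit P5@[10:12],P6@[11:12]
pos 13 'b': at 14 ·f  emit P0@[13:13]
pos 14 'a': at 15  emit P5@[12:14],P6@[13:14]
pos 15 'a': at 2 ·f
pos 16 'b': at 14  emit P0@[16:16]
pos 17 'a': at 15  emit P5@[15:17],P6@[16:17]
pos 18 'c': at 3 ·f  emit P2@[17:18]
pos 19 'b': at 13 ·f  emit P0@[19:19],P4@[18:19]
pos 20 'a': at 16 ·f  emit P6@[19:20]
pos 21 'c': at 3 ·f  emit P2@[20:21]
pos 22 'a': at 4
pos 23 'c': at 5  emit P2@[22:23]
pos 24 'a': at 4 ·f
pos 25 'c': at 5  emit P2@[24:25]
pos 26 'c': at 6
pos 27 'b': at 7  emit P0@[27:27],P1@[22:27],P4@[26:27]
pos 28 'a': at 16 ·f  emit P6@[27:28]
pos 29 'b': at 14 ·f  emit P0@[29:29]
pos 30 'c': at 12 ·f
pos 31 'b': at 13  emit P0@[31:31],P4@[30:31]
pos 32 'b': at 8 ·f  emit P0@[32:32]
pos 33 'a': at 9  emit P6@[32:33]
pos 34 'b': at 14 ·f  emit P0@[34:34]
pos 35 'a': at 15  emit P5@[33:35],P6@[34:35]

Matches: [[0,0],[1,6],[3,2],[6,0],[7,5],[7,6],[8,0],[9,5],[9,6],[11,0],[12,5],[12,6],[13,0],[14,5],[14,6],[16,0],[17,5],[17,6],[18,2],[19,0],[19,4],[20,6],[21,2],[23,2],[25,2],[27,0],[27,1],[27,4],[28,6],[29,0],[31,0],[31,4],[32,0],[33,6],[34,0],[35,5],[35,6]]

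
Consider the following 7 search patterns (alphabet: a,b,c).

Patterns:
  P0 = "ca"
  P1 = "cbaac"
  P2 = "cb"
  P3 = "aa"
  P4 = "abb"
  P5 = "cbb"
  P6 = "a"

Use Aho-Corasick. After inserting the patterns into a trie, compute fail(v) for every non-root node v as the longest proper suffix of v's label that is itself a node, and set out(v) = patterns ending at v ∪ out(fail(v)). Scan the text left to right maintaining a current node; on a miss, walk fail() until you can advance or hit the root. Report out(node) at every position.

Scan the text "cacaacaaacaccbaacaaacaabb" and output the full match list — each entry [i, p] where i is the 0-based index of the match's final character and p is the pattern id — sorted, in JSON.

Build:
Trie (insert patterns):
  n0 'ε': a→7 c→1
  n1 'c': a→2 b→3
  n2 'ca': ·  [P0 ends]
  n3 'cb': a→4 b→11  [P2 ends]
  n4 'cba': a→5
  n5 'cbaa': c→6
  n6 'cbaac': ·  [P1 ends]
  n7 'a': a→8 b→9  [P6 ends]
  n8 'aa': ·  [P3 ends]
  n9 'ab': b→10
  n10 'abb': ·  [P4 ends]
  n11 'cbb': ·  [P5 ends]

BFS fail/out derivation:
  n1('c'): parent n0 fail=0; on 'c' 0 → fail=0;  out ∅∪∅=∅
  n7('a'): parent n0 fail=0; on 'a' 0 → fail=0;  out {6}∪∅={6}
  n2('ca'): parent n1 fail=0; on 'a' 0 → fail=7;  out {0}∪{6}={0,6}
  n3('cb'): parent n1 fail=0; on 'b' 0 → fail=0;  out {2}∪∅={2}
  n8('aa'): parent n7 fail=0; on 'a' 0 → fail=7;  out {3}∪{6}={3,6}
  n9('ab'): parent n7 fail=0; on 'b' 0 → fail=0;  out ∅∪∅=∅
  n4('cba'): parent n3 fail=0; on 'a' 0 → fail=7;  out ∅∪{6}={6}
  n10('abb'): parent n9 fail=0; on 'b' 0 → fail=0;  out {4}∪∅={4}
  n11('cbb'): parent n3 fail=0; on 'b' 0 → fail=0;  out {5}∪∅={5}
  n5('cbaa'): parent n4 fail=7; on 'a' 7 → fail=8;  out ∅∪{3,6}={3,6}
  n6('cbaac'): parent n5 fail=8; on 'c' 8→7→0 → fail=1;  out {1}∪∅={1}

Text stream:
[0] read 'c'  n0⇒n1
[1] read 'a'  n1⇒n2  ** P0@[0:1],P6@[1:1]
[2] read 'c'  n2⇒n1 (via fail)
[3] read 'a'  n1⇒n2  ** P0@[2:3],P6@[3:3]
[4] read 'a'  n2⇒n8 (via fail)  ** P3@[3:4],P6@[4:4]
[5] read 'c'  n8⇒n1 (via fail)
[6] read 'a'  n1⇒n2  ** P0@[5:6],P6@[6:6]
[7] read 'a'  n2⇒n8 (via fail)  ** P3@[6:7],P6@[7:7]
[8] read 'a'  n8⇒n8 (via fail)  ** P3@[7:8],P6@[8:8]
[9] read 'c'  n8⇒n1 (via fail)
[10] read 'a'  n1⇒n2  ** P0@[9:10],P6@[10:10]
[11] read 'c'  n2⇒n1 (via fail)
[12] read 'c'  n1⇒n1 (via fail)
[13] read 'b'  n1⇒n3  ** P2@[12:13]
[14] read 'a'  n3⇒n4  ** P6@[14:14]
[15] read 'a'  n4⇒n5  ** P3@[14:15],P6@[15:15]
[16] read 'c'  n5⇒n6  ** P1@[12:16]
[17] read 'a'  n6⇒n2 (via fail)  ** P0@[16:17],P6@[17:17]
[18] read 'a'  n2⇒n8 (via fail)  ** P3@[17:18],P6@[18:18]
[19] read 'a'  n8⇒n8 (via fail)  ** P3@[18:19],P6@[19:19]
[20] read 'c'  n8⇒n1 (via fail)
[21] read 'a'  n1⇒n2  ** P0@[20:21],P6@[21:21]
[22] read 'a'  n2⇒n8 (via fail)  ** P3@[21:22],P6@[22:22]
[23] read 'b'  n8⇒n9 (via fail)
[24] read 'b'  n9⇒n10  ** P4@[22:24]

Result: [[1,0],[1,6],[3,0],[3,6],[4,3],[4,6],[6,0],[6,6],[7,3],[7,6],[8,3],[8,6],[10,0],[10,6],[13,2],[14,6],[15,3],[15,6],[16,1],[17,0],[17,6],[18,3],[18,6],[19,3],[19,6],[21,0],[21,6],[22,3],[22,6],[24,4]]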